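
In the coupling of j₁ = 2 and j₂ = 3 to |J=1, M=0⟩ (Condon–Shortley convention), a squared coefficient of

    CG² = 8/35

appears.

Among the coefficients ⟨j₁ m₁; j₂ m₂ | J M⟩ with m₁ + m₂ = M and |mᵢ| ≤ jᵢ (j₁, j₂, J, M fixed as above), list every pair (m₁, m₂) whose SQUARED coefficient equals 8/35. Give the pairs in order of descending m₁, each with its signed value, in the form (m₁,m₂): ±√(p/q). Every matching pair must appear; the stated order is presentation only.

(1,-1): −√(8/35); (-1,1): −√(8/35)

Admissible pairs with m₁+m₂ = M = 0: (-2,2), (-1,1), (0,0), (1,-1), (2,-2)
  (m₁,m₂)=(2,-2): CG² = 1/7, CG = +√(1/7)
  (m₁,m₂)=(1,-1): CG² = 8/35, CG = −√(8/35)   ← matches the target
  (m₁,m₂)=(0,0): CG² = 9/35, CG = +√(9/35)
  (m₁,m₂)=(-1,1): CG² = 8/35, CG = −√(8/35)   ← matches the target
  (m₁,m₂)=(-2,2): CG² = 1/7, CG = +√(1/7)
Pairs with CG² = 8/35: (1,-1): −√(8/35); (-1,1): −√(8/35)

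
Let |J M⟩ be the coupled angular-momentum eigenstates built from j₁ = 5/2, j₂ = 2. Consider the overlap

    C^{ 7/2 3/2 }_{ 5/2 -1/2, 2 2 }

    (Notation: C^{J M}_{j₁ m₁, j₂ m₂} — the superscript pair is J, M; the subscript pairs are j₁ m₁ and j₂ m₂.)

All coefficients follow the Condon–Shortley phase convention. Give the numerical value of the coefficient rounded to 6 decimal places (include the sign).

j₁+j₂−J=1  J+j₁−j₂=4  J−j₁+j₂=3  j₁+j₂+J+1=9
(j₁±m₁, j₂±m₂, J±M) = (2,3,4,0,5,2)
P² = 1536/7
sum k=1..1:
  [1] −1/24 = -1/24
S = -1/24
C² = P²·S² = 8/21 ; C = -0.617213

-0.617213  (= −√(8/21))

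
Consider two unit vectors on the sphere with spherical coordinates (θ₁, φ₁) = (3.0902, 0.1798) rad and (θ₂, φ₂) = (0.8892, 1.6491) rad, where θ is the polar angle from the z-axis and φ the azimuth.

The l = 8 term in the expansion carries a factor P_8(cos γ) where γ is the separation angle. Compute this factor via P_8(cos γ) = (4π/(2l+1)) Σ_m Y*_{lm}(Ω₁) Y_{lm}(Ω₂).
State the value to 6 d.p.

0.266718

Term-by-term m-sum for l=8 (normalisation 4π/17 = 0.739198):
  m=-8: (0.00000 + 0.00000j) × (0.05523 - 0.03997j) = 0.00000 + 0.00000j  (running Σ = 0.00000 + 0.00000j)
  m=-7: (-0.00000 - 0.00000j) × (0.11528 + 0.18882j) = 0.00000 - 0.00000j  (running Σ = 0.00000 - 0.00000j)
  m=-6: (0.00000 + 0.00000j) × (-0.36468 + 0.18516j) = -0.00000 - 0.00000j  (running Σ = -0.00000 - 0.00000j)
  m=-5: (-0.00000 - 0.00000j) × (-0.16310 - 0.39508j) = -0.00000 + 0.00000j  (running Σ = -0.00000 + 0.00000j)
  m=-4: (0.00007 + 0.00006j) × (0.10781 - 0.03492j) = 0.00001 + 0.00000j  (running Σ = 0.00001 + 0.00001j)
  m=-3: (-0.00161 - 0.00096j) × (-0.07052 - 0.29464j) = -0.00017 + 0.00054j  (running Σ = -0.00016 + 0.00055j)
  m=-2: (0.02513 + 0.00945j) × (0.28603 - 0.04516j) = 0.00761 + 0.00157j  (running Σ = 0.00745 + 0.00211j)
  m=-1: (-0.24369 - 0.04429j) × (-0.01423 - 0.18130j) = -0.00456 + 0.04481j  (running Σ = 0.00289 + 0.04692j)
  m=0: (1.10846 + 0.00000j) × (0.32030 + 0.00000j) = 0.35504 + 0.00000j  (running Σ = 0.35793 + 0.04692j)
  m=1: (0.24369 - 0.04429j) × (0.01423 - 0.18130j) = -0.00456 - 0.04481j  (running Σ = 0.35337 + 0.00211j)
  m=2: (0.02513 - 0.00945j) × (0.28603 + 0.04516j) = 0.00761 - 0.00157j  (running Σ = 0.36098 + 0.00055j)
  m=3: (0.00161 - 0.00096j) × (0.07052 - 0.29464j) = -0.00017 - 0.00054j  (running Σ = 0.36081 + 0.00001j)
  m=4: (0.00007 - 0.00006j) × (0.10781 + 0.03492j) = 0.00001 - 0.00000j  (running Σ = 0.36082 + 0.00000j)
  m=5: (0.00000 - 0.00000j) × (0.16310 - 0.39508j) = -0.00000 - 0.00000j  (running Σ = 0.36082 - 0.00000j)
  m=6: (0.00000 - 0.00000j) × (-0.36468 - 0.18516j) = -0.00000 + 0.00000j  (running Σ = 0.36082 - 0.00000j)
  m=7: (0.00000 - 0.00000j) × (-0.11528 + 0.18882j) = 0.00000 + 0.00000j  (running Σ = 0.36082 + 0.00000j)
  m=8: (0.00000 - 0.00000j) × (0.05523 + 0.03997j) = 0.00000 - 0.00000j  (running Σ = 0.36082 + 0.00000j)
Accumulated sum 0.36082 + 0.00000j; after 4π/(2l+1) scaling, 0.26672 + 0.00000j ⇒ P_8 = 0.266718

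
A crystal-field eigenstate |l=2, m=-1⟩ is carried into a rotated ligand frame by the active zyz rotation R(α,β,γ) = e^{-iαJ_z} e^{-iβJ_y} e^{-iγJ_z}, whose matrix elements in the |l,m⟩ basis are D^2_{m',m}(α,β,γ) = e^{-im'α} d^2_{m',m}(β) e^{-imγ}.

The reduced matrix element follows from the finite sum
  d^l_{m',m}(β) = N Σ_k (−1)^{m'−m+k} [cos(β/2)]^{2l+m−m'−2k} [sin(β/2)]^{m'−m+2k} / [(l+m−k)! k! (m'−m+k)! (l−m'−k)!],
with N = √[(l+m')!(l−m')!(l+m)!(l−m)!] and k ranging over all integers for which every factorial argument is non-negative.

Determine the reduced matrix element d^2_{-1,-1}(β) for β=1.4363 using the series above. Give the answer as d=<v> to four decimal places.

d^2_{-1,-1}(β=1.4363) via the finite sum:
c=cos(1.436300/2)=0.753024, s=sin(1.436300/2)=0.657993; N=√[1·6·1·6]=6.000000
k∈{0,1} keeps every argument non-negative
  k=0: (−1)^0·6.0000/(6)·0.7530^4·0.6580^0 = +0.321541
  k=1: (−1)^1·6.0000/(2)·0.7530^2·0.6580^2 = -0.736515
d^2_{-1,-1}(1.4363) = +0.321541 -0.736515 = -0.414974

d=-0.4150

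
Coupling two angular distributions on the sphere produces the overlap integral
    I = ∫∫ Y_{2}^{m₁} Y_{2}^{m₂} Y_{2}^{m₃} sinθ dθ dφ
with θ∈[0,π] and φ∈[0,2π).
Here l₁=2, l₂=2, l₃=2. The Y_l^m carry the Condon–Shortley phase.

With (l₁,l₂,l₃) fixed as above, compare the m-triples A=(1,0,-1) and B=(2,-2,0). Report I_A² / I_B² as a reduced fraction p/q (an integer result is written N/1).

Same 2,2,2: normalisation and zero-m 3j drop out of the ratio.
A: Δ: 2! 2! 2! / 7! → 1/630; sum: t=0:+1/4 t=1:−1/2 = -1/4; 3j²(2 2 2; 1 0 -1) = Δ·Π!·Σ² = 1/70  (sign +1)
B: Δ: 2! 2! 2! / 7! → 1/630; sum: t=0:+1/8 = 1/8; 3j²(2 2 2; 2 -2 0) = Δ·Π!·Σ² = 2/35  (sign +1)
I_A²/I_B² = (1/70)/(2/35) = 1/4

1/4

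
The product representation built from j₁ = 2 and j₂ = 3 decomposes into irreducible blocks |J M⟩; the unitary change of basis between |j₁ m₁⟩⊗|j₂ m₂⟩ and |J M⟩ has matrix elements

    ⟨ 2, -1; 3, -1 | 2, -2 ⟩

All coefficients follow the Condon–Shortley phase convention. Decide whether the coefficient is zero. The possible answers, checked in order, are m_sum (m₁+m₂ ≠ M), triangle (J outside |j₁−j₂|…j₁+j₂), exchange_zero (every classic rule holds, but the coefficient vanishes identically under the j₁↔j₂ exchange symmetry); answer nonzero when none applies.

nonzero

m-sum: m₁+m₂ = -1+(-1) = -2, M = -2  ✓
triangle: |j₁−j₂| = 1 ≤ J = 2 ≤ j₁+j₂ = 5  ✓
exchange: j₁≠j₂ or m₁≠m₂ — the exchange symmetry imposes no constraint here
value check: CG = +√(3/14) = +0.462910 ≠ 0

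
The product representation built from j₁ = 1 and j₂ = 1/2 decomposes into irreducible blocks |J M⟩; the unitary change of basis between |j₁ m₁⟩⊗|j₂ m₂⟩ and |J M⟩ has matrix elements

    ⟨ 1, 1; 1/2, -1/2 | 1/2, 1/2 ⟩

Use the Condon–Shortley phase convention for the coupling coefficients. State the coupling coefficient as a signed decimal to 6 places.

j₁+j₂−J=1  J+j₁−j₂=1  J−j₁+j₂=0  j₁+j₂+J+1=3
(j₁±m₁, j₂±m₂, J±M) = (2,0,0,1,1,0)
P² = 2/3
sum k=0..0:
  [0] +1/1 = 1
S = 1
C² = P²·S² = 2/3 ; C = +0.816497

+√(2/3) ≈ +0.816497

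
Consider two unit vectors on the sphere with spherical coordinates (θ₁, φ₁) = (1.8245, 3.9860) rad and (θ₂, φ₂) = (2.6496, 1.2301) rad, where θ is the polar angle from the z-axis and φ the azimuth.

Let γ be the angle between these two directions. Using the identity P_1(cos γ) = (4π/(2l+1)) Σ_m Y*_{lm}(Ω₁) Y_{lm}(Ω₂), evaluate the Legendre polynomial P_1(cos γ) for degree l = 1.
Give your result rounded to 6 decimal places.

Addition theorem: P_1(cos γ) = (4π/3) Σ_m Y*_{lm}(Ω₁) Y_{lm}(Ω₂), m = −1…1:
  [-1]  conj(Y_{1,-1})(Ω₁) = -0.222123-0.250016i ; Y_{1,-1}(Ω₂) = +0.054534-0.153825i ; Δ = -0.050572+0.020534i
  [+0]  conj(Y_{1,0})(Ω₁) = -0.122635-0.000000i ; Y_{1,0}(Ω₂) = -0.430651+0.000000i ; Δ = +0.052813+0.000000i
  [+1]  conj(Y_{1,1})(Ω₁) = +0.222123-0.250016i ; Y_{1,1}(Ω₂) = -0.054534-0.153825i ; Δ = -0.050572-0.020534i
Accumulated sum -0.048331+0.000000i; after 4π/(2l+1) scaling, -0.202449+0.000000i ⇒ P_1 = -0.202449

-0.202449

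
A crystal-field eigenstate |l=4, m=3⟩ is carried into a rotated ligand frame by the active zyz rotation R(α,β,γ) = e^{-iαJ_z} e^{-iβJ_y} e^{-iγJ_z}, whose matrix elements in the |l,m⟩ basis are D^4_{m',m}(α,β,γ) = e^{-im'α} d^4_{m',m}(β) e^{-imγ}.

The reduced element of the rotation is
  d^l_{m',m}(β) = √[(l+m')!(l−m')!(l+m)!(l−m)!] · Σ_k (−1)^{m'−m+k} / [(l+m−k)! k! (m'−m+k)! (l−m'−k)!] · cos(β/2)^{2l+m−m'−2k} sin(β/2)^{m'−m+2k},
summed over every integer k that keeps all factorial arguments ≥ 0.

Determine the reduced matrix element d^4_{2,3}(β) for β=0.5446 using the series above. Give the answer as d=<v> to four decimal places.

d=0.5928

d^4_{2,3}(β=0.5446) via the finite sum:
c=cos(0.544600/2)=0.963155, s=sin(0.544600/2)=0.268947; N=√[720·2·5040·1]=2693.993318
Admissible k: 1..2 (factorial args all ≥0)
  k=1: (−1)^0·2693.9933/(720)·0.9632^7·0.2689^1 = +0.773756
  k=2: (−1)^1·2693.9933/(240)·0.9632^5·0.2689^3 = -0.180996
d^4_{2,3}(0.5446) = +0.773756 -0.180996 = +0.592761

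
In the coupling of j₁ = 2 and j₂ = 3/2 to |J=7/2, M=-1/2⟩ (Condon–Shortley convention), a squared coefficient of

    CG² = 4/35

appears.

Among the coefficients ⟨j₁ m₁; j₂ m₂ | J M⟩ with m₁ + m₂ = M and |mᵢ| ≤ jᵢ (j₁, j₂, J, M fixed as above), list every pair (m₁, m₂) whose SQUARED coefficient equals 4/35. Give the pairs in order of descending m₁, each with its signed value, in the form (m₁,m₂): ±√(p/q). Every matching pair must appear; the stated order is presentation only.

Admissible pairs with m₁+m₂ = M = -1/2: (-2,3/2), (-1,1/2), (0,-1/2), (1,-3/2)
  (m₁,m₂)=(1,-3/2): CG² = 4/35, CG = +√(4/35)   ← matches the target
  (m₁,m₂)=(0,-1/2): CG² = 18/35, CG = +√(18/35)
  (m₁,m₂)=(-1,1/2): CG² = 12/35, CG = +√(12/35)
  (m₁,m₂)=(-2,3/2): CG² = 1/35, CG = +√(1/35)
Pairs with CG² = 4/35: (1,-3/2): +√(4/35)

(1,-3/2): +√(4/35)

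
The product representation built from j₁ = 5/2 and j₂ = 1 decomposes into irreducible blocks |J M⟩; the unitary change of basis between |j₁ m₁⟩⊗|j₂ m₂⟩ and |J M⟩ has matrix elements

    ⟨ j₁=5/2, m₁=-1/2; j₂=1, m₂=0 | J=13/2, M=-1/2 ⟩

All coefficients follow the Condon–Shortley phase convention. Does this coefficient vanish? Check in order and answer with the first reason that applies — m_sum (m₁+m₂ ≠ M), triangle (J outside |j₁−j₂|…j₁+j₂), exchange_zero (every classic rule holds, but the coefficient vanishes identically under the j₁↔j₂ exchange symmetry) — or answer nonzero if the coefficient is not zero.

m-sum: m₁+m₂ = -1/2+0 = -1/2, M = -1/2  ✓
triangle: need |j₁−j₂| ≤ J ≤ j₁+j₂, i.e. J ∈ [3/2, 7/2]; J = 13/2 is outside ✗ ⇒ coefficient is 0

triangle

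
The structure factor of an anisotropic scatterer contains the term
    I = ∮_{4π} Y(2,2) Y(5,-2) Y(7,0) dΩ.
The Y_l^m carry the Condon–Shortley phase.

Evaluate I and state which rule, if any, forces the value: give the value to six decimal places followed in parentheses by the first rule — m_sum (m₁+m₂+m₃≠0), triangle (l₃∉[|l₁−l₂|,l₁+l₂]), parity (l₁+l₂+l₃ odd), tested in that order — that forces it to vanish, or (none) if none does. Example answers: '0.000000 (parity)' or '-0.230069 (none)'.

Rules hold: Σm=0, L=14 even, 3≤7≤7.
N = 5·11·15 = 825
Δ = 0!·4!·10!/15! = 1/15015
Racah Σ t=0..0: t=0:+1/57600 = 1/57600
⇒ 3j(2 5 7; 0 0 0)² = 21/715, sgn -1
Racah Σ t=0..0: t=0:+1/725760 = 1/725760
⇒ 3j(2 5 7; 2 -2 0)² = 1/429, sgn -1
4πI² = N·(3j₀)²·(3jₘ)² = 105/1859
I = +1·√(0.056482/4π) = 0.06704247
No selection rule forces the value: the integral is nonzero (none).

0.067042 (none)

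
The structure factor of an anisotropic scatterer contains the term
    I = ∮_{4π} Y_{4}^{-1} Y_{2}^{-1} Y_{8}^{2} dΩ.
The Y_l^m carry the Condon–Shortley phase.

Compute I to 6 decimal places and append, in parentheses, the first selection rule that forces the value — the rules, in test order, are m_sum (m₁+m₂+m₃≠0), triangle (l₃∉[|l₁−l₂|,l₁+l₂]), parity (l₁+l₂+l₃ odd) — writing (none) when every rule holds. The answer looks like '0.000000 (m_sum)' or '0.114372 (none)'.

0.000000 (triangle)

triangle: need 2≤l₃≤6, have 8; I=0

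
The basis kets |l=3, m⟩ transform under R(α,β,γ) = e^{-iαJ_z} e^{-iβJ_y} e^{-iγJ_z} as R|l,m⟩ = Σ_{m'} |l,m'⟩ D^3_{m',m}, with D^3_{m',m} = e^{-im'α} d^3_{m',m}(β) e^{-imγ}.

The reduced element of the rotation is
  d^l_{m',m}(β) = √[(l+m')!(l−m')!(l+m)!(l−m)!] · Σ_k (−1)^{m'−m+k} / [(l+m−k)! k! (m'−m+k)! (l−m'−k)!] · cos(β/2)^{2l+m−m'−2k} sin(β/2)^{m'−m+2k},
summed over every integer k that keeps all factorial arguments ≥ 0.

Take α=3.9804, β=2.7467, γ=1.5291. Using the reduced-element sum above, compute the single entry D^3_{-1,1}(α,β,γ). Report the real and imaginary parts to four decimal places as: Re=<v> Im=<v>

Re=-0.4726 Im=0.3903

Split into d^3_{-1,1}(β=2.7467) × two z-phases.
c=cos(2.746700/2)=0.196166, s=sin(2.746700/2)=0.980571; N=√[2·24·24·2]=48.000000
k∈{2,3,4} keeps every argument non-negative
  k=2: (−1)^0·48.0000/(8)·0.1962^4·0.9806^2 = +0.008543
  k=3: (−1)^1·48.0000/(6)·0.1962^2·0.9806^4 = -0.284612
  k=4: (−1)^2·48.0000/(48)·0.1962^0·0.9806^6 = +0.888942
d^3_{-1,1}(2.7467) = +0.008543 -0.284612 +0.888942 = +0.612873
D = (-0.668350-0.743847i)·(+0.612873)·(+0.041684-0.999131i) = -0.472562+0.390255i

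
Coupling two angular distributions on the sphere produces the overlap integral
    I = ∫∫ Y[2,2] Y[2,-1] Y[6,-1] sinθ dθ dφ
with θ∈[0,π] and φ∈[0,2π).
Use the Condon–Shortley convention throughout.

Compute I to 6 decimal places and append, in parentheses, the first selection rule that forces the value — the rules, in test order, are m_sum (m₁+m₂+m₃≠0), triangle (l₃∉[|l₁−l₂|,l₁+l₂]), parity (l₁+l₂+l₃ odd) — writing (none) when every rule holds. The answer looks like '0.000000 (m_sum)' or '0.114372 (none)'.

0.000000 (triangle)

triangle: need 0≤l₃≤4, have 6; I=0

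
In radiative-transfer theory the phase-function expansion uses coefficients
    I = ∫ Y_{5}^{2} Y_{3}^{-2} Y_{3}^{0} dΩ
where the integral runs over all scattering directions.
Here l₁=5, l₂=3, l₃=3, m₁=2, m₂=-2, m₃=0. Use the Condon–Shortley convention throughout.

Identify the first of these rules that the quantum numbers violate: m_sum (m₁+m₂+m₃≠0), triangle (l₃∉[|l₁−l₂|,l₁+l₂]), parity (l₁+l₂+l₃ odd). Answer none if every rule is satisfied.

parity

Σmᵢ = 0  ✓
l₃∈[|l₁−l₂|,l₁+l₂]=[2,8], have l₃=3  ✓
Σlᵢ = 11 ⇒ odd  ✗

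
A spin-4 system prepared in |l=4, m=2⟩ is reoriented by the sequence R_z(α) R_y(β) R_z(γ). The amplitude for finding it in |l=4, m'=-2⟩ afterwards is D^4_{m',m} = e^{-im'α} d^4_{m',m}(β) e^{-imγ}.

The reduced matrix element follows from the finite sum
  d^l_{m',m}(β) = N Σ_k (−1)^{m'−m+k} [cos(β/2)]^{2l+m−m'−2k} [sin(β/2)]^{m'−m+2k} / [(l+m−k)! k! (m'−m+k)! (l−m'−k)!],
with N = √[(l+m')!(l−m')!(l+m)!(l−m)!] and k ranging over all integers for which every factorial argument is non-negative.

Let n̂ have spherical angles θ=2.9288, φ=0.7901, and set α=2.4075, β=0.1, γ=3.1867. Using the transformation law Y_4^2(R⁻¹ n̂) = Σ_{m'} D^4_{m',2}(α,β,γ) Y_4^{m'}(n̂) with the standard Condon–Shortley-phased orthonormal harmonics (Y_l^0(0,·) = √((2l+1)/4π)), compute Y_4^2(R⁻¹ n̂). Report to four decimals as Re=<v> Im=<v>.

Need the full column D^4_{m',2} for m'=−4..4 at α=2.4075, β=0.1000, γ=3.1867.
cos(β/2)=0.998750, sin(β/2)=0.049979
d^4_{-4,2}: single k=6 term ⇒ +0.000000;  D = -0.000000-0.000000i
d^4_{-3,2}: k∈[5..6] ⇒ +0.000003 -0.000000 = +0.000003;  D = +0.000002+0.000003i
d^4_{-2,2}: k∈[4..6] ⇒ +0.000093 -0.000000 +0.000000 = +0.000093;  D = +0.000001-0.000093i
d^4_{-1,2}: k∈[3..5] ⇒ +0.001755 -0.000007 +0.000000 = +0.001748;  D = -0.001187+0.001283i
d^4_{0,2}: k∈[2..4] ⇒ +0.023520 -0.000157 +0.000000 = +0.023363;  D = +0.023268-0.002105i
d^4_{1,2}: k∈[1..3] ⇒ +0.210196 -0.002632 +0.000004 = +0.207568;  D = -0.166008-0.124603i
d^4_{2,2}: k∈[0..2] ⇒ +0.990046 -0.029751 +0.000093 = +0.960388;  D = +0.184042+0.942589i
d^4_{3,2}: k∈[0..1] ⇒ -0.185375 +0.001393 = -0.183982;  D = -0.094792+0.157683i
d^4_{4,2}: single k=0 term ⇒ +0.013119;  D = -0.012551+0.003820i
Y_4^{m'}(θ=2.9288,φ=0.7901) and Σ D·Y over m':
  (-0.0000-0.0000i)·(-0.0009+0.0000i)  (+0.0000+0.0000i)·(+0.0083+0.0080i)  (+0.0000-0.0001i)·(-0.0008-0.0849i)  (-0.0012+0.0013i)·(-0.2535+0.2559i)  (+0.0233-0.0021i)·(+0.6649+0.0000i)  (-0.1660-0.1246i)·(+0.2535+0.2559i)  (+0.1840+0.9426i)·(-0.0008+0.0849i)  (-0.0948+0.1577i)·(-0.0083+0.0080i)  (-0.0126+0.0038i)·(-0.0009-0.0000i)
Y_4^2(R⁻¹ n̂) = -0.075366-0.063286i

Re=-0.0754 Im=-0.0633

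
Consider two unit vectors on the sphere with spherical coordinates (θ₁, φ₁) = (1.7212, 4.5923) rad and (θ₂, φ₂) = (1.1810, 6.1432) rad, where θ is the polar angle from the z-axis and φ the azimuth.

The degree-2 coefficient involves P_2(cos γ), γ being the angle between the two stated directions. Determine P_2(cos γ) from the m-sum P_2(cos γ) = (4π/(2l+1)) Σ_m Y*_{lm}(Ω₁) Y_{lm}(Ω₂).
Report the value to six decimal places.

Expand P_2 via completeness: Σ_{m} conj(Y_{2,m}) at Ω₁ times Y_{2,m} at Ω₂ —
  [-2]  conj(Y_{2,-2})(Ω₁) = -0.366763+0.089822i ; Y_{2,-2}(Ω₂) = +0.317628+0.091325i ; Δ = -0.124697-0.004965i
  [-1]  conj(Y_{2,-1})(Ω₁) = +0.013711+0.113625i ; Y_{2,-1}(Ω₂) = +0.268891+0.037889i ; Δ = -0.000618+0.031072i
  [+0]  conj(Y_{2,0})(Ω₁) = -0.294149-0.000000i ; Y_{2,0}(Ω₂) = -0.178764+0.000000i ; Δ = +0.052583+0.000000i
  [+1]  conj(Y_{2,1})(Ω₁) = -0.013711+0.113625i ; Y_{2,1}(Ω₂) = -0.268891+0.037889i ; Δ = -0.000618-0.031072i
  [+2]  conj(Y_{2,2})(Ω₁) = -0.366763-0.089822i ; Y_{2,2}(Ω₂) = +0.317628-0.091325i ; Δ = -0.124697+0.004965i
Total Σ_m = -0.198048+0.000000i. Multiply by 2.513274: -0.497748+0.000000i. P_2(cos γ) = -0.497748

-0.497748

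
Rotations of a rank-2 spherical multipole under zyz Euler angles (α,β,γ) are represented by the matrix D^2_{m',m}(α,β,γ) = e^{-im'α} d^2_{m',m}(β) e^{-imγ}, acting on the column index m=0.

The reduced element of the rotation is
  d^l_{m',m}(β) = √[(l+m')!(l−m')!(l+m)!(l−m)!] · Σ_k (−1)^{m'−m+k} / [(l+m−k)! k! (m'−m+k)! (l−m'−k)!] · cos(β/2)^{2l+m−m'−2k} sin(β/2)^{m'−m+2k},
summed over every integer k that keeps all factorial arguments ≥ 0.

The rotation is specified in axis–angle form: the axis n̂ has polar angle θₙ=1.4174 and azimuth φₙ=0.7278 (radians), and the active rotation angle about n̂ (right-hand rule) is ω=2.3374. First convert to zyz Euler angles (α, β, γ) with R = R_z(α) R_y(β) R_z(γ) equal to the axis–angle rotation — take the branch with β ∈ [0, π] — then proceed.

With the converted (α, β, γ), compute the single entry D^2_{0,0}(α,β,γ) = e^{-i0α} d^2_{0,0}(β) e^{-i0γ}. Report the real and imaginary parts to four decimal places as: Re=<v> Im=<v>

Axis–angle → zyz. n̂ = (sinθₙcosφₙ, sinθₙsinφₙ, cosθₙ) = (+0.737873, +0.657417, +0.152795), ω = 2.3374.
R = I cosω + sinω [n̂]ₓ + (1−cosω) n̂n̂ᵀ gives
  R = [+0.228448, +0.711540, +0.664472; +0.931648, +0.038317, -0.361336; -0.282566, +0.701600, -0.654151]
β = atan2(√(R₁₃²+R₂₃²), R₃₃) = 2.283856; α = atan2(R₂₃, R₁₃) mod 2π = 5.785119; γ = atan2(R₃₂, −R₃₁) mod 2π = 1.187926
First d^2_{0,0}(β=2.2839), then the phase factors e^{-i(0)α} and e^{-i(0)γ}:
Half-angle: c=0.415842, s=0.909437. N=√(2·2·2·2)=4.000000
Admissible k: 0..2 (factorial args all ≥0)
  k=0: (−1)^0·4.0000/(4)·0.4158^4·0.9094^0 = +0.029903
  k=1: (−1)^1·4.0000/(1)·0.4158^2·0.9094^2 = -0.572086
  k=2: (−1)^2·4.0000/(4)·0.4158^0·0.9094^4 = +0.684054
d^2_{0,0}(2.2839) = +0.029903 -0.572086 +0.684054 = +0.141871
Phases: e^{-i·(0)·5.7851}=+1.000000+0.000000i, e^{-i·(0)·1.1879}=+1.000000+0.000000i ⇒ D=+0.141871+0.000000i

Re=0.1419 Im=0.0000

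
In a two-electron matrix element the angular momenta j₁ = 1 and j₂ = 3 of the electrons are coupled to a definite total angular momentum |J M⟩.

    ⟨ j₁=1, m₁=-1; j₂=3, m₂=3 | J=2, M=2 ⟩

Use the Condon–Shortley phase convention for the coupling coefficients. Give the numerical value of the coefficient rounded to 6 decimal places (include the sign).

√[5·2!0!4!/7! · 0!2!6!0!4!0!] = √(11520/7)
  +(−1)^2/∏(2,0,0,4,0,0)! = 1/48  (running 1/48)
⟨..|..⟩ = √(11520/7)·(1/48) = +0.845154

+√(5/7) = +0.845154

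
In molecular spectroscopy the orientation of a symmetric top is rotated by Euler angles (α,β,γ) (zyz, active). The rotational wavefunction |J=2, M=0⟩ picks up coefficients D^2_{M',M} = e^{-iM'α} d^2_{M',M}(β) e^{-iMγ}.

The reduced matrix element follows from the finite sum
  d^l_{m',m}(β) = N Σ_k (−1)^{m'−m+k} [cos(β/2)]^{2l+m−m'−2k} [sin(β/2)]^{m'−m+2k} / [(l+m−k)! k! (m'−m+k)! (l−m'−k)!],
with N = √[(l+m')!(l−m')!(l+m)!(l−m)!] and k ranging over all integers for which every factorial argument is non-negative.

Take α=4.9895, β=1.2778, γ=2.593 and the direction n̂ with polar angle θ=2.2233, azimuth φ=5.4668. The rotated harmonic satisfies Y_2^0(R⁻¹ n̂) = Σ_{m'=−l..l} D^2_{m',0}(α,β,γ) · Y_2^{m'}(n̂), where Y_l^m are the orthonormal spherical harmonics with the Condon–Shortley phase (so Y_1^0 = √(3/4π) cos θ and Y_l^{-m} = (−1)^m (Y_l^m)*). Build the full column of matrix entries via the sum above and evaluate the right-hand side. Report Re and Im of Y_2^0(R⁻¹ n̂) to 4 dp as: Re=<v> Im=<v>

Need the full column D^2_{m',0} for m'=−2..2 at α=4.9895, β=1.2778, γ=2.5930.
cos(β/2)=0.802752, sin(β/2)=0.596313
d^2_{-2,0}: single k=2 term ⇒ +0.561289;  D = -0.477270-0.295396i
d^2_{-1,0}: k∈[1..2] ⇒ +0.755604 -0.416946 = +0.338658;  D = +0.092649-0.325738i
d^2_{0,0}: k∈[0..2] ⇒ +0.415266 -0.916582 +0.126443 = -0.374873;  D = -0.374873+0.000000i
d^2_{1,0}: k∈[0..1] ⇒ -0.755604 +0.416946 = -0.338658;  D = -0.092649-0.325738i
d^2_{2,0}: single k=0 term ⇒ +0.561289;  D = -0.477270+0.295396i
Y_2^{m'}(θ=2.2233,φ=5.4668) and Σ D·Y over m':
  (-0.4773-0.2954i)·(-0.0151+0.2434i)  (+0.0926-0.3257i)·(-0.2553-0.2716i)  (-0.3749+0.0000i)·(+0.0334+0.0000i)  (-0.0926-0.3257i)·(+0.2553-0.2716i)  (-0.4773+0.2954i)·(-0.0151-0.2434i)
Y_2^0(R⁻¹ n̂) = -0.078545+0.000000i

Re=-0.0785 Im=0.0000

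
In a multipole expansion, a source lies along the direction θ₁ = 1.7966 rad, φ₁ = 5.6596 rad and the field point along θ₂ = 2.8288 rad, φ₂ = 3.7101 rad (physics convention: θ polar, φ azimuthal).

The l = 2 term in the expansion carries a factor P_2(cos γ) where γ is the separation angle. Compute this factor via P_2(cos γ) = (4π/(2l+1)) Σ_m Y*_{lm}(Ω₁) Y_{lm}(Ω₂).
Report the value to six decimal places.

-0.484349

Expand P_2 via completeness: Σ_{m} conj(Y_{2,m}) at Ω₁ times Y_{2,m} at Ω₂ —
  [-2]  conj(Y_{2,-2})(Ω₁) = (0.116680, -0.347865) ; Y_{2,-2}(Ω₂) = (0.015373, -0.033189) ; Δ = (-0.009751, -0.009220)
  [-1]  conj(Y_{2,-1})(Ω₁) = (-0.136847, 0.098439) ; Y_{2,-1}(Ω₂) = (0.190613, -0.121776) ; Δ = (-0.014097, 0.035428)
  [+0]  conj(Y_{2,0})(Ω₁) = (-0.267963, -0.000000) ; Y_{2,0}(Ω₂) = (0.541190, 0.000000) ; Δ = (-0.145019, -0.000000)
  [+1]  conj(Y_{2,1})(Ω₁) = (0.136847, 0.098439) ; Y_{2,1}(Ω₂) = (-0.190613, -0.121776) ; Δ = (-0.014097, -0.035428)
  [+2]  conj(Y_{2,2})(Ω₁) = (0.116680, 0.347865) ; Y_{2,2}(Ω₂) = (0.015373, 0.033189) ; Δ = (-0.009751, 0.009220)
Total Σ_m = (-0.192716, 0.000000). Multiply by 2.513274: (-0.484349, 0.000000). P_2(cos γ) = -0.484349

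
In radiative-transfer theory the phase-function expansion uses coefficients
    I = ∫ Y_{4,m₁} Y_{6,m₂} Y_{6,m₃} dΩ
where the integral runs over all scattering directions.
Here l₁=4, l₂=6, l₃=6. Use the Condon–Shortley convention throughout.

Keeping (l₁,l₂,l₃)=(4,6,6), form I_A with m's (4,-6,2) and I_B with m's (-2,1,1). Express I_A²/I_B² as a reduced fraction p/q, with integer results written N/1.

99/560

Shared (l₁,l₂,l₃)=(4,6,6): N and (l;000)² cancel in I_A²/I_B².
A: Δ = 4!·4!·8!/17! = 1/15315300; Racah Σ t=0..0: t=0:+1/23224320 = 1/23224320; ⇒ 3j(4 6 6; 4 -6 2)² = 1/442, sgn +1
B: Δ = 4!·4!·8!/17! = 1/15315300; Racah Σ t=2..4: t=2:+1/69120 t=3:−1/20736 t=4:+1/69120 = -1/51840; ⇒ 3j(4 6 6; -2 1 1)² = 280/21879, sgn +1
I_A²/I_B² = (1/442)/(280/21879) = 99/560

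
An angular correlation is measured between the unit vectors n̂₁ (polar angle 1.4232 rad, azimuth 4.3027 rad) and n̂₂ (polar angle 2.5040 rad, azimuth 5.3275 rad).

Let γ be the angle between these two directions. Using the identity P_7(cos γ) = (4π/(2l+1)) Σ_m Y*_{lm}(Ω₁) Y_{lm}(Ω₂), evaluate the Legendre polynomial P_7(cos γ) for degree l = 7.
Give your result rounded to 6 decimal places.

-0.290226

Summing Y*_{l m}(θ₁,φ₁)·Y_{l m}(θ₂,φ₂) over m ∈ [−7, 7]; prefactor 4π/(2·7+1) = 0.837758:
  term(m=-7) = +0.003859-0.004768i   from Y*(Ω₁)=+0.125232-0.445951i, Y(Ω₂)=+0.012163+0.005237i
  term(m=-6) = -0.017079-0.002309i   from Y*(Ω₁)=+0.199803+0.162719i, Y(Ω₂)=-0.057053+0.034907i
  term(m=-5) = -0.020259-0.046407i   from Y*(Ω₁)=+0.221785-0.114802i, Y(Ω₂)=+0.013380-0.202318i
  term(m=-4) = -0.064545+0.091725i   from Y*(Ω₁)=+0.019073+0.280220i, Y(Ω₂)=+0.310217+0.251451i
  term(m=-3) = -0.081737-0.005500i   from Y*(Ω₁)=+0.165382+0.058824i, Y(Ω₂)=-0.449228+0.126525i
  term(m=-2) = +0.021050+0.040552i   from Y*(Ω₁)=-0.194988+0.208711i, Y(Ω₂)=+0.053434-0.150779i
  term(m=-1) = +0.025100-0.041309i   from Y*(Ω₁)=+0.058072+0.133725i, Y(Ω₂)=-0.191319-0.270778i
  term(m=+0) = -0.079210-0.000000i   from Y*(Ω₁)=-0.286269-0.000000i, Y(Ω₂)=+0.276697+0.000000i
  term(m=+1) = +0.025100+0.041309i   from Y*(Ω₁)=-0.058072+0.133725i, Y(Ω₂)=+0.191319-0.270778i
  term(m=+2) = +0.021050-0.040552i   from Y*(Ω₁)=-0.194988-0.208711i, Y(Ω₂)=+0.053434+0.150779i
  term(m=+3) = -0.081737+0.005500i   from Y*(Ω₁)=-0.165382+0.058824i, Y(Ω₂)=+0.449228+0.126525i
  term(m=+4) = -0.064545-0.091725i   from Y*(Ω₁)=+0.019073-0.280220i, Y(Ω₂)=+0.310217-0.251451i
  term(m=+5) = -0.020259+0.046407i   from Y*(Ω₁)=-0.221785-0.114802i, Y(Ω₂)=-0.013380-0.202318i
  term(m=+6) = -0.017079+0.002309i   from Y*(Ω₁)=+0.199803-0.162719i, Y(Ω₂)=-0.057053-0.034907i
  term(m=+7) = +0.003859+0.004768i   from Y*(Ω₁)=-0.125232-0.445951i, Y(Ω₂)=-0.012163+0.005237i
Accumulated sum -0.346432-0.000000i; after 4π/(2l+1) scaling, -0.290226-0.000000i ⇒ P_7 = -0.290226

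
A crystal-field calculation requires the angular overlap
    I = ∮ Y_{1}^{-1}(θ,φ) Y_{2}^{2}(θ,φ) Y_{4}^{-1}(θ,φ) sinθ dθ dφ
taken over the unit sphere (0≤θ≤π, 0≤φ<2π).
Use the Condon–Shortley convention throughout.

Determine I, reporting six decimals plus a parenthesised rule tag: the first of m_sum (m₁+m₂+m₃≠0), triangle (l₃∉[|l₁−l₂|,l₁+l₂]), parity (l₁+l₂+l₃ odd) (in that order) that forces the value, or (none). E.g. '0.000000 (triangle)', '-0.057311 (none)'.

0.000000 (triangle)

l₃=4 ∉ [1,3] — triangle fails ⇒ I = 0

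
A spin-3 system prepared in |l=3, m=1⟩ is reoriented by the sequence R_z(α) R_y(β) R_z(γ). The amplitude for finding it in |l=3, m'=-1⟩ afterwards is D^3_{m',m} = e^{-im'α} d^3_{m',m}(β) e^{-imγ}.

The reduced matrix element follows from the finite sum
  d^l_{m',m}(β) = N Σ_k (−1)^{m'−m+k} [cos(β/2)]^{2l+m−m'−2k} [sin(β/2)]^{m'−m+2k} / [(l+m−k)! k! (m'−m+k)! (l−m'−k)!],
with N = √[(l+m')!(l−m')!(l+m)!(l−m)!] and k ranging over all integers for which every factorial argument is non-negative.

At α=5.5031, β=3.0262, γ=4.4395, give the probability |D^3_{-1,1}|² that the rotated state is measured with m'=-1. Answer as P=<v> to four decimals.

Split into d^3_{-1,1}(β=3.0262) × two z-phases.
With c≡cos(β/2)=0.057664 and s≡sin(β/2)=0.998336, N=[2·24·24·2]^{1/2}=48.000000
Admissible k: 2..4 (factorial args all ≥0)
  k=2: (−1)^0·48.0000/(8)·0.0577^4·0.9983^2 = +0.000066
  k=3: (−1)^1·48.0000/(6)·0.0577^2·0.9983^4 = -0.026425
  k=4: (−1)^2·48.0000/(48)·0.0577^0·0.9983^6 = +0.990058
d^3_{-1,1}(3.0262) = +0.000066 -0.026425 +0.990058 = +0.963699
|D^3_{-1,1}|² = |d^3_{-1,1}(β)|² = (+0.963699)² = 0.928716 (the z-rotation phases have unit modulus)

P=0.9287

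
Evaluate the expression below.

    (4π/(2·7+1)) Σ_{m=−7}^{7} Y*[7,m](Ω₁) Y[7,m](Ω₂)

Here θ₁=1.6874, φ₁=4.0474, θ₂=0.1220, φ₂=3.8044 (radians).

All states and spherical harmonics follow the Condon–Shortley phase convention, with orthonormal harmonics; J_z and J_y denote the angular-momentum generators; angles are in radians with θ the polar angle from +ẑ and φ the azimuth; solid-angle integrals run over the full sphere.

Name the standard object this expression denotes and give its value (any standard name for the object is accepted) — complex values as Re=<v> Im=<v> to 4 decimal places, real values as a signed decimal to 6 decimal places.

This sum is the spherical-harmonic addition theorem: it equals the Legendre polynomial P_l(cos γ) of the angle γ between the two directions.
Term-by-term m-sum for l=7 (normalisation 4π/15 = 0.837758):
  m=-7: (-0.475963-0.027382i) × (+0.000000-0.000000i) = -0.000000+0.000000i  (running Σ = -0.000000+0.000000i)
  m=-6: (-0.138163+0.156751i) × (-0.000004+0.000004i) = -0.000000-0.000001i  (running Σ = -0.000000-0.000001i)
  m=-5: (-0.053283-0.287340i) × (+0.000114-0.000020i) = -0.000012-0.000032i  (running Σ = -0.000012-0.000033i)
  m=-4: (-0.207934-0.108685i) × (-0.001382-0.000738i) = +0.000207+0.000304i  (running Σ = +0.000195+0.000271i)
  m=-3: (+0.210706-0.095151i) × (+0.006209+0.013993i) = +0.002640+0.002358i  (running Σ = +0.002835+0.002628i)
  m=-2: (+0.057973-0.236062i) × (+0.025360-0.101352i) = -0.022455-0.011862i  (running Σ = -0.019620-0.009234i)
  m=-1: (+0.127710+0.162868i) × (-0.354010+0.276345i) = -0.090218-0.022365i  (running Σ = -0.109838-0.031599i)
  m=0: (+0.245176-0.000000i) × (+0.876345+0.000000i) = +0.214859+0.000000i  (running Σ = +0.105020-0.031599i)
  m=1: (-0.127710+0.162868i) × (+0.354010+0.276345i) = -0.090218+0.022365i  (running Σ = +0.014802-0.009234i)
  m=2: (+0.057973+0.236062i) × (+0.025360+0.101352i) = -0.022455+0.011862i  (running Σ = -0.007653+0.002628i)
  m=3: (-0.210706-0.095151i) × (-0.006209+0.013993i) = +0.002640-0.002358i  (running Σ = -0.005013+0.000271i)
  m=4: (-0.207934+0.108685i) × (-0.001382+0.000738i) = +0.000207-0.000304i  (running Σ = -0.004806-0.000033i)
  m=5: (+0.053283-0.287340i) × (-0.000114-0.000020i) = -0.000012+0.000032i  (running Σ = -0.004818-0.000001i)
  m=6: (-0.138163-0.156751i) × (-0.000004-0.000004i) = -0.000000+0.000001i  (running Σ = -0.004818+0.000000i)
  m=7: (+0.475963-0.027382i) × (-0.000000-0.000000i) = -0.000000-0.000000i  (running Σ = -0.004818+0.000000i)
Accumulated sum -0.004818+0.000000i; after 4π/(2l+1) scaling, -0.004036+0.000000i ⇒ P_7 = -0.004036

Legendre polynomial (addition theorem), -0.004036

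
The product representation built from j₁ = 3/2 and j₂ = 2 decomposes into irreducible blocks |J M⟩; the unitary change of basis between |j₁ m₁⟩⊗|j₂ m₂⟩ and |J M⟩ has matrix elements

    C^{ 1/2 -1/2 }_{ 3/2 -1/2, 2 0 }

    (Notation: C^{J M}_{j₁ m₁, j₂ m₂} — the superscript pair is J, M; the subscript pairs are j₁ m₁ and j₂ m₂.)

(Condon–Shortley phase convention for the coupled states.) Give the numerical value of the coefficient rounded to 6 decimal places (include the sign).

+0.447214  (= +√(1/5))

√[2·3!0!1!/5! · 1!2!2!2!0!1!] = √(4/5)
  +(−1)^2/∏(2,1,0,0,0,1)! = 1/2  (running 1/2)
⟨..|..⟩ = √(4/5)·(1/2) = +0.447214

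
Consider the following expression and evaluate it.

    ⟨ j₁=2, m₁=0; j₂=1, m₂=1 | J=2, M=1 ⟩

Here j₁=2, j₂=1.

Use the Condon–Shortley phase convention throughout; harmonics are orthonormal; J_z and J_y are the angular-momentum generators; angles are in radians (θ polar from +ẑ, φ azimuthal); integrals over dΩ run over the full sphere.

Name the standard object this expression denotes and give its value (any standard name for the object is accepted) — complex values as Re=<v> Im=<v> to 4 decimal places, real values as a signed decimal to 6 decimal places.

This is a Clebsch–Gordan (vector-coupling) coefficient.
√[5·1!3!1!/6! · 2!2!2!0!3!1!] = √(2)
  +(−1)^1/∏(1,0,1,1,2,0)! = -1/2  (running -1/2)
⟨..|..⟩ = √(2)·(-1/2) = -0.707107

Clebsch–Gordan coefficient, −√(1/2) ≈ -0.707107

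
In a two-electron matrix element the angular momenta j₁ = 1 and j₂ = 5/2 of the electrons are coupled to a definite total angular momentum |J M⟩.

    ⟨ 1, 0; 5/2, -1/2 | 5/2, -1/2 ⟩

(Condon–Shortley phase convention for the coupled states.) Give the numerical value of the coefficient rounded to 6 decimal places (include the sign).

+√(1/35) = +0.169031

√[6·1!1!4!/7! · 1!1!2!3!2!3!] = √(144/35)
  +(−1)^0/∏(0,1,1,2,0,2)! = 1/4  (running 1/4)
  +(−1)^1/∏(1,0,0,1,1,3)! = -1/6  (running 1/12)
⟨..|..⟩ = √(144/35)·(1/12) = +0.169031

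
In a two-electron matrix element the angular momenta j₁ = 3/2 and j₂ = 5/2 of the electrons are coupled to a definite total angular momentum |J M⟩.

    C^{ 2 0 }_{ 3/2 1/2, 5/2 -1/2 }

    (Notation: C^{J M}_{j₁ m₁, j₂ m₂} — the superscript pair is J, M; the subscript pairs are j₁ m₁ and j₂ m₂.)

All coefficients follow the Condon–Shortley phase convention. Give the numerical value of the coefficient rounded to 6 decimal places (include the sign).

j₁+j₂−J=2  J+j₁−j₂=1  J−j₁+j₂=3  j₁+j₂+J+1=7
(j₁±m₁, j₂±m₂, J±M) = (2,1,2,3,2,2)
P² = 8/7
sum k=0..1:
  [0] +1/4 = 1/4
  [1] −1/2 = -1/2
S = -1/4
C² = P²·S² = 1/14 ; C = -0.267261

−√(1/14) = -0.267261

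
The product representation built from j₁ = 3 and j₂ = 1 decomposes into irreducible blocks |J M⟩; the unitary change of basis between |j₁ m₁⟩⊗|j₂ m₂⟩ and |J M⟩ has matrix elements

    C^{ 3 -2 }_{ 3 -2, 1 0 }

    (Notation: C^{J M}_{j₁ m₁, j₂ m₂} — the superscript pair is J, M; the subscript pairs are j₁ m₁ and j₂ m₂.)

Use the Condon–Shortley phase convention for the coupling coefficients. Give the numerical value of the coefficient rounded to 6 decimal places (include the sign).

−√(1/3) = -0.577350

√[7·1!5!1!/8! · 1!5!1!1!1!5!] = √(300)
  +(−1)^0/∏(0,1,5,1,0,0)! = 1/120  (running 1/120)
  +(−1)^1/∏(1,0,4,0,1,1)! = -1/24  (running -1/30)
⟨..|..⟩ = √(300)·(-1/30) = -0.577350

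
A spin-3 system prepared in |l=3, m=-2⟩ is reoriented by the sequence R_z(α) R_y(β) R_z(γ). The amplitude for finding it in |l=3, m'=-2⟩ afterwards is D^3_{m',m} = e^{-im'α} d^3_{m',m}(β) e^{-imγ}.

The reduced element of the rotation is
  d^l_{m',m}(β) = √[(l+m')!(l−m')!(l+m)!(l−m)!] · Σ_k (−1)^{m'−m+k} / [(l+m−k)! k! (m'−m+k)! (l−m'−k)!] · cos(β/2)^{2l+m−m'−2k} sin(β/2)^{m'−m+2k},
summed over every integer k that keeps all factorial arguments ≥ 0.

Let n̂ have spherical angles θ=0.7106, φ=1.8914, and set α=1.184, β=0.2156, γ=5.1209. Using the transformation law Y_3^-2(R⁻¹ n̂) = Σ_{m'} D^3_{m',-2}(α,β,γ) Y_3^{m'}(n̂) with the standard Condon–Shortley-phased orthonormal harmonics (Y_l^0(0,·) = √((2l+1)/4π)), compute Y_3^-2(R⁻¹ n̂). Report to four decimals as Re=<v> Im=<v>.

Need the full column D^3_{m',-2} for m'=−3..3 at α=1.1840, β=0.2156, γ=5.1209.
cos(β/2)=0.994195, sin(β/2)=0.107591
d^3_{-3,-2}: single k=1 term ⇒ +0.255983;  D = +0.086179+0.241040i
d^3_{-2,-2}: k∈[0..1] ⇒ +0.965673 -0.056547 = +0.909126;  D = +0.908268+0.039470i
d^3_{-1,-2}: k∈[0..1] ⇒ -0.330473 +0.007741 = -0.322732;  D = -0.134604+0.293322i
d^3_{0,-2}: k∈[0..1] ⇒ +0.061944 -0.000725 = +0.061219;  D = -0.041898-0.044635i
d^3_{1,-2}: k∈[0..1] ⇒ -0.007741 +0.000045 = -0.007695;  D = +0.007183-0.002761i
d^3_{2,-2}: k∈[0..1] ⇒ +0.000662 -0.000002 = +0.000661;  D = -0.000013+0.000661i
d^3_{3,-2}: single k=0 term ⇒ -0.000035;  D = -0.000032-0.000014i
Y_3^{m'}(θ=0.7106,φ=1.8914) and Σ D·Y over m':
  (+0.0862+0.2410i)·(+0.0950+0.0662i)  (+0.9083+0.0395i)·(-0.2641+0.1971i)  (-0.1346+0.2933i)·(-0.1244-0.3746i)  (-0.0419-0.0446i)·(-0.0360+0.0000i)  (+0.0072-0.0028i)·(+0.1244-0.3746i)  (-0.0000+0.0007i)·(-0.2641-0.1971i)  (-0.0000-0.0000i)·(-0.0950+0.0662i)
Y_3^-2(R⁻¹ n̂) = -0.127318+0.209581i

Re=-0.1273 Im=0.2096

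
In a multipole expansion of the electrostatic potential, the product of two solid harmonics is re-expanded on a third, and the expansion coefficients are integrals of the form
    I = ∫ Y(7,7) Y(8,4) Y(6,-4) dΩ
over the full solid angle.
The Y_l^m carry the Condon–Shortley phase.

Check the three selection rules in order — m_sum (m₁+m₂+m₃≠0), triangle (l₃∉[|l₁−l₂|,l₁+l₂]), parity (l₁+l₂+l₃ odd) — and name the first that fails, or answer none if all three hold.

m₁+m₂+m₃ = 7 + 4 − 4 = 7  ✗
triangle: |7−8|=1 ≤ l₃=6 ≤ 7+8=15
parity: l₁+l₂+l₃ = 21 is odd

m_sum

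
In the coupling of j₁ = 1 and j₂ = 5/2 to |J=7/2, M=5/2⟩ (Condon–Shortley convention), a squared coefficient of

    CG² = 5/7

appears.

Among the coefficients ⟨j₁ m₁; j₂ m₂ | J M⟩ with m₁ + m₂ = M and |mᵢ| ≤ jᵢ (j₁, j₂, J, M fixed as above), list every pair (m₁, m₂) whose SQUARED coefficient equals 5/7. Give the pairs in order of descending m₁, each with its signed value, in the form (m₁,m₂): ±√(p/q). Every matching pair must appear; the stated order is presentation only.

(1,3/2): +√(5/7)

Admissible pairs with m₁+m₂ = M = 5/2: (0,5/2), (1,3/2)
  (m₁,m₂)=(1,3/2): CG² = 5/7, CG = +√(5/7)   ← matches the target
  (m₁,m₂)=(0,5/2): CG² = 2/7, CG = +√(2/7)
Pairs with CG² = 5/7: (1,3/2): +√(5/7)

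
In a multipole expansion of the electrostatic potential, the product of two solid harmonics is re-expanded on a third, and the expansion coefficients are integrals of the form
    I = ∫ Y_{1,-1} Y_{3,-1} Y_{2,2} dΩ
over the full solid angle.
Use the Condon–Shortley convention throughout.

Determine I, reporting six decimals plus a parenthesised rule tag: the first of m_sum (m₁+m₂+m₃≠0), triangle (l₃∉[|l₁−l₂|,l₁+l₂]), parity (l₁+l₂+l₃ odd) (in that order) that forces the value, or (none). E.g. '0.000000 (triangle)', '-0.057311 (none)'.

-0.082589 (none)

Checks pass: Σm=0; 6 even; l₃=2∈[2,4].
(2·1+1)(2·3+1)(2·2+1) = 105
Δ: 2! 0! 4! / 7! → 1/105
sum: t=1:−1/4 = -1/4
3j²(1 3 2; 0 0 0) = Δ·Π!·Σ² = 3/35  (sign -1)
sum: t=2:+1/48 = 1/48
3j²(1 3 2; -1 -1 2) = Δ·Π!·Σ² = 1/105  (sign +1)
combine: 4πI² = 105·3/35·1/105 = 3/35
take √, sign -1: I = -0.08258890
No selection rule forces the value: the integral is nonzero (none).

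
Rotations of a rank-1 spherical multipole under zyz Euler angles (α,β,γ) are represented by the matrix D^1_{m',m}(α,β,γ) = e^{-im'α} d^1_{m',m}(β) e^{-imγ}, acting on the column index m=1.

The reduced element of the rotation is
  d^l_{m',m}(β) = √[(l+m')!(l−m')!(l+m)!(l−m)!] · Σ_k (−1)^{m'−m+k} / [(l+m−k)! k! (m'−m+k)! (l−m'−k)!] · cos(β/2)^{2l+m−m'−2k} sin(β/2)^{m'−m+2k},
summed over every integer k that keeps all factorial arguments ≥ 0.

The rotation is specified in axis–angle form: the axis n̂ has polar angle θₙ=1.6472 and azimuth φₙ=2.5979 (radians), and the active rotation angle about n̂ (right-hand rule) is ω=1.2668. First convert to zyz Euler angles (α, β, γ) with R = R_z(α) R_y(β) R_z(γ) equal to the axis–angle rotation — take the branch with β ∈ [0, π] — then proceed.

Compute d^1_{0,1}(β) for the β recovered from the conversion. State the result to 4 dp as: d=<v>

d=0.6738

Axis–angle → zyz. n̂ = (sinθₙcosφₙ, sinθₙsinφₙ, cosθₙ) = (-0.853308, +0.515791, -0.076329), ω = 1.2668.
R = I cosω + sinω [n̂]ₓ + (1−cosω) n̂n̂ᵀ gives
  R = [+0.809513, -0.235553, +0.537776; -0.381212, +0.485740, +0.786597; -0.446504, -0.841767, +0.303418]
β = atan2(√(R₁₃²+R₂₃²), R₃₃) = 1.262519; α = atan2(R₂₃, R₁₃) mod 2π = 0.971111; γ = atan2(R₃₂, −R₃₁) mod 2π = 5.200089
d^1_{0,1}(β=1.2625) via the finite sum:
With c≡cos(β/2)=0.807285 and s≡sin(β/2)=0.590162, N=[1·1·2·1]^{1/2}=1.414214
Admissible k: 1..1 (factorial args all ≥0)
  k=1: (−1)^0·1.4142/(1)·0.8073^1·0.5902^1 = +0.673772
d^1_{0,1}(1.2625) = +0.673772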